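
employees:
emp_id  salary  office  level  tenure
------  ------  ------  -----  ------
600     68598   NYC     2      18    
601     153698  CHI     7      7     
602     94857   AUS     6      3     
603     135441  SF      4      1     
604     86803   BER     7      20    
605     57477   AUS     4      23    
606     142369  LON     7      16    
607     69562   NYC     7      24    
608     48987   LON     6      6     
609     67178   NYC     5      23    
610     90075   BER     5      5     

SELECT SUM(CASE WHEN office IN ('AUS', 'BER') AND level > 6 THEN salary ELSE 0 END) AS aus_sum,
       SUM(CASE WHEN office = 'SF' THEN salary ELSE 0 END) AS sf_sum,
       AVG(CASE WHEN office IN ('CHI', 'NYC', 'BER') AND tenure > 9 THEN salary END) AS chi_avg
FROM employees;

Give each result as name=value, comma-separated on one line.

aus_sum=86803, sf_sum=135441, chi_avg=73035.25

[aus_sum: office IN ('AUS', 'BER') AND level > 6]
emp_id=600: ✗
emp_id=601: ✗
emp_id=602: ✗
emp_id=603: ✗
emp_id=604: ✓ → 86803
emp_id=605: ✗
emp_id=606: ✗
emp_id=607: ✗
emp_id=608: ✗
emp_id=609: ✗
emp_id=610: ✗
aus_sum = 86803
—
[sf_sum: office = 'SF']
emp_id=600: ✗
emp_id=601: ✗
emp_id=602: ✗
emp_id=603: ✓ → 135441
emp_id=604: ✗
emp_id=605: ✗
emp_id=606: ✗
emp_id=607: ✗
emp_id=608: ✗
emp_id=609: ✗
emp_id=610: ✗
sf_sum = 135441
—
[chi_avg: office IN ('CHI', 'NYC', 'BER') AND tenure > 9]
emp_id=600: ✓ → 68598
emp_id=601: ✗
emp_id=602: ✗
emp_id=603: ✗
emp_id=604: ✓ → 86803
emp_id=605: ✗
emp_id=606: ✗
emp_id=607: ✓ → 69562
emp_id=608: ✗
emp_id=609: ✓ → 67178
emp_id=610: ✗
chi_avg = (68598 + 86803 + 69562 + 67178) / 4 = 73035.25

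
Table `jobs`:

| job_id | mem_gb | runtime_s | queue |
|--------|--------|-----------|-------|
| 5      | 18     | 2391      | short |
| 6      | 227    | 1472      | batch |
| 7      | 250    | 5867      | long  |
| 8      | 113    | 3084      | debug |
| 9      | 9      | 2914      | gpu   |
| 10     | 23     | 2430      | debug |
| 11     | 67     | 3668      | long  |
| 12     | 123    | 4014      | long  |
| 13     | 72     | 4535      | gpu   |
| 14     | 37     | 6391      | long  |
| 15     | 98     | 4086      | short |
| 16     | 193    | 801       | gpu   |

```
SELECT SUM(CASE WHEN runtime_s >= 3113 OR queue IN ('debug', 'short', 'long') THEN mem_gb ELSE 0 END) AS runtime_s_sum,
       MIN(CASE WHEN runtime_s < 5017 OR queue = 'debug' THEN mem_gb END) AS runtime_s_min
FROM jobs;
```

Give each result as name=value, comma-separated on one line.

runtime_s_sum=801, runtime_s_min=9

[runtime_s_sum: runtime_s >= 3113 OR queue IN ('debug', 'short', 'long')]
job_id=5: ✓ → 18
job_id=6: ✗
job_id=7: ✓ → 250
job_id=8: ✓ → 113
job_id=9: ✗
job_id=10: ✓ → 23
job_id=11: ✓ → 67
job_id=12: ✓ → 123
job_id=13: ✓ → 72
job_id=14: ✓ → 37
job_id=15: ✓ → 98
job_id=16: ✗
runtime_s_sum = 18 + 250 + 113 + 23 + 67 + 123 + 72 + 37 + 98 = 801
—
[runtime_s_min: runtime_s < 5017 OR queue = 'debug']
job_id=5: ✓ → 18
job_id=6: ✓ → 227
job_id=7: ✗
job_id=8: ✓ → 113
job_id=9: ✓ → 9
job_id=10: ✓ → 23
job_id=11: ✓ → 67
job_id=12: ✓ → 123
job_id=13: ✓ → 72
job_id=14: ✗
job_id=15: ✓ → 98
job_id=16: ✓ → 193
runtime_s_min = MIN(18, 227, 113, 9, 23, 67, 123, 72, 98, 193) = 9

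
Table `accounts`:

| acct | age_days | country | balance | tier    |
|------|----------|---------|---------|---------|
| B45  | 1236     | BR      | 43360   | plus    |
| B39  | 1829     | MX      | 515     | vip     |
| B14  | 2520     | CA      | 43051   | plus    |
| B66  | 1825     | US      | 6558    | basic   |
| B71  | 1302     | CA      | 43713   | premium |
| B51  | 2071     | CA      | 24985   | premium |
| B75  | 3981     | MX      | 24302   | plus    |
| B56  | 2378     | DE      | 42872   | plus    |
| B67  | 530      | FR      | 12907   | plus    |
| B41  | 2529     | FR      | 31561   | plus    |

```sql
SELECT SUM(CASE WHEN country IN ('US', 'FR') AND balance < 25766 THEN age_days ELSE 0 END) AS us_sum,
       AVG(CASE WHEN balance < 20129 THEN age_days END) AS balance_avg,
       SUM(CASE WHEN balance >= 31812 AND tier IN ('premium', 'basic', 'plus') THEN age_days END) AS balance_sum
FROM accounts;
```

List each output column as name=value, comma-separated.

[us_sum: country IN ('US', 'FR') AND balance < 25766]
acct=B45: ✗
acct=B39: ✗
acct=B14: ✗
acct=B66: ✓ → 1825
acct=B71: ✗
acct=B51: ✗
acct=B75: ✗
acct=B56: ✗
acct=B67: ✓ → 530
acct=B41: ✗
us_sum = 1825 + 530 = 2355
—
[balance_avg: balance < 20129]
acct=B45: ✗
acct=B39: ✓ → 1829
acct=B14: ✗
acct=B66: ✓ → 1825
acct=B71: ✗
acct=B51: ✗
acct=B75: ✗
acct=B56: ✗
acct=B67: ✓ → 530
acct=B41: ✗
balance_avg = (1829 + 1825 + 530) / 3 = 1394.6666666667
—
[balance_sum: balance >= 31812 AND tier IN ('premium', 'basic', 'plus')]
acct=B45: ✓ → 1236
acct=B39: ✗
acct=B14: ✓ → 2520
acct=B66: ✗
acct=B71: ✓ → 1302
acct=B51: ✗
acct=B75: ✗
acct=B56: ✓ → 2378
acct=B67: ✗
acct=B41: ✗
balance_sum = 1236 + 2520 + 1302 + 2378 = 7436

us_sum=2355, balance_avg=1394.6666666667, balance_sum=7436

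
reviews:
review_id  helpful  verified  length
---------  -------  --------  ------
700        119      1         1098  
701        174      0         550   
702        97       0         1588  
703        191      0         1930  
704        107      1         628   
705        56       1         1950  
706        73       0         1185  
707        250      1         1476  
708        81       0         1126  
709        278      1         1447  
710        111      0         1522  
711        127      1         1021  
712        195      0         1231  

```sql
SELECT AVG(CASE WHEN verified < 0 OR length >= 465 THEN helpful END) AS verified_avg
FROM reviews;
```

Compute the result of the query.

review_id=700: ✓ → 119
review_id=701: ✓ → 174
review_id=702: ✓ → 97
review_id=703: ✓ → 191
review_id=704: ✓ → 107
review_id=705: ✓ → 56
review_id=706: ✓ → 73
review_id=707: ✓ → 250
review_id=708: ✓ → 81
review_id=709: ✓ → 278
review_id=710: ✓ → 111
review_id=711: ✓ → 127
review_id=712: ✓ → 195
verified_avg = (119 + 174 + 97 + 191 + 107 + 56 + 73 + 250 + 81 + 278 + 111 + 127 + 195) / 13 = 143

143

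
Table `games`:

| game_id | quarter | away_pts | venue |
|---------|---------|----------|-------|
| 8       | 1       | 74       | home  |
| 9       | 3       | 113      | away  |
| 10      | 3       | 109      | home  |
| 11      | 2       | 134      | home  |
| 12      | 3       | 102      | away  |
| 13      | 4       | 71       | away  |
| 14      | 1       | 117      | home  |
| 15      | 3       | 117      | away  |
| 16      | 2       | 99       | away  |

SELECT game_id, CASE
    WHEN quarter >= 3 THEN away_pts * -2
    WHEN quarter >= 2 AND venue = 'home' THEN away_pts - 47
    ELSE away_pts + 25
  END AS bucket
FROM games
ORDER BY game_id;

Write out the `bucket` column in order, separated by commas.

game_id=8: ELSE → 99
game_id=9: quarter >= 3 → -226
game_id=10: quarter >= 3 → -218
game_id=11: quarter >= 2 AND venue = 'home' → 87
game_id=12: quarter >= 3 → -204
game_id=13: quarter >= 3 → -142
game_id=14: ELSE → 142
game_id=15: quarter >= 3 → -234
game_id=16: ELSE → 124

99, -226, -218, 87, -204, -142, 142, -234, 124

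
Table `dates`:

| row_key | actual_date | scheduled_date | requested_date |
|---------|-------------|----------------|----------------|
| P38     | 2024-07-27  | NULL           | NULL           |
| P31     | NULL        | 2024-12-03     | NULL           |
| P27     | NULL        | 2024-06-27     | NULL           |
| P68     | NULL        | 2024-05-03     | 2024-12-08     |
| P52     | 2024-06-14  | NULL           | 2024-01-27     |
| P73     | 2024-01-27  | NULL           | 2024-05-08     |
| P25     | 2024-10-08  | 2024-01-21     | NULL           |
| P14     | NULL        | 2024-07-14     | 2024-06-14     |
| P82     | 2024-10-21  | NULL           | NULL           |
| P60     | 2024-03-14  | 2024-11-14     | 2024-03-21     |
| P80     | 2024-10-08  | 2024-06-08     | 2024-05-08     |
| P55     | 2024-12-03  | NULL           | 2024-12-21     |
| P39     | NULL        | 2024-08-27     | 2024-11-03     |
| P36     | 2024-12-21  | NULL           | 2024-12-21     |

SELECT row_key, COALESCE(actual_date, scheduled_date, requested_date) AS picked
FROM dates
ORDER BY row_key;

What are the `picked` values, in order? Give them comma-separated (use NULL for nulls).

2024-07-14, 2024-10-08, 2024-06-27, 2024-12-03, 2024-12-21, 2024-07-27, 2024-08-27, 2024-06-14, 2024-12-03, 2024-03-14, 2024-05-03, 2024-01-27, 2024-10-08, 2024-10-21

row_key=P14: actual_date=NULL, scheduled_date=2024-07-14 → 2024-07-14
row_key=P25: actual_date=2024-10-08 → 2024-10-08
row_key=P27: actual_date=NULL, scheduled_date=2024-06-27 → 2024-06-27
row_key=P31: actual_date=NULL, scheduled_date=2024-12-03 → 2024-12-03
row_key=P36: actual_date=2024-12-21 → 2024-12-21
row_key=P38: actual_date=2024-07-27 → 2024-07-27
row_key=P39: actual_date=NULL, scheduled_date=2024-08-27 → 2024-08-27
row_key=P52: actual_date=2024-06-14 → 2024-06-14
row_key=P55: actual_date=2024-12-03 → 2024-12-03
row_key=P60: actual_date=2024-03-14 → 2024-03-14
row_key=P68: actual_date=NULL, scheduled_date=2024-05-03 → 2024-05-03
row_key=P73: actual_date=2024-01-27 → 2024-01-27
row_key=P80: actual_date=2024-10-08 → 2024-10-08
row_key=P82: actual_date=2024-10-21 → 2024-10-21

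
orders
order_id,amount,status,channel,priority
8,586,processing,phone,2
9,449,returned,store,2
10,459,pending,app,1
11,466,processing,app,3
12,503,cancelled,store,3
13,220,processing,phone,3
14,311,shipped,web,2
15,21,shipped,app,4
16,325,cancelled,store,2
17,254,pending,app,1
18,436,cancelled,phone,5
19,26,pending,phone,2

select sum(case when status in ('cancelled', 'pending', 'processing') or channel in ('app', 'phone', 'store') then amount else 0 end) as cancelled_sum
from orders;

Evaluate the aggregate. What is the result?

3745

order_id=8: ✓ → 586
order_id=9: ✓ → 449
order_id=10: ✓ → 459
order_id=11: ✓ → 466
order_id=12: ✓ → 503
order_id=13: ✓ → 220
order_id=14: ✗
order_id=15: ✓ → 21
order_id=16: ✓ → 325
order_id=17: ✓ → 254
order_id=18: ✓ → 436
order_id=19: ✓ → 26
cancelled_sum = 586 + 449 + 459 + 466 + 503 + 220 + 21 + 325 + 254 + 436 + 26 = 3745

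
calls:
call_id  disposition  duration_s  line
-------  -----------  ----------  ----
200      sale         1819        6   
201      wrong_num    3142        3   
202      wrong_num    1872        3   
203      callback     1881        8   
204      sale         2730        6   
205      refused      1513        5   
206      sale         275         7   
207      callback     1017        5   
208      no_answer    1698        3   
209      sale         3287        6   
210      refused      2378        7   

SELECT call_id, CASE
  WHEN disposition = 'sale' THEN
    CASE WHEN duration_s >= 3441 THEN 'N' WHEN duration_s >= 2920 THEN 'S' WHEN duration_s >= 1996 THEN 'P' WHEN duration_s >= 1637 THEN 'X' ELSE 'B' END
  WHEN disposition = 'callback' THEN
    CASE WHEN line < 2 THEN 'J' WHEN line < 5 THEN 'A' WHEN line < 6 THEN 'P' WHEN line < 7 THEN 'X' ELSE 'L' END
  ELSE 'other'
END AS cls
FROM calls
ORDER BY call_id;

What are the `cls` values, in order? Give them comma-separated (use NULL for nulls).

X, other, other, L, P, other, B, P, other, S, other

call_id=200: disposition='sale' → inner[duration_s >= 1637] → X
call_id=201: disposition='wrong_num' → outer ELSE → other
call_id=202: disposition='wrong_num' → outer ELSE → other
call_id=203: disposition='callback' → inner[ELSE] → L
call_id=204: disposition='sale' → inner[duration_s >= 1996] → P
call_id=205: disposition='refused' → outer ELSE → other
call_id=206: disposition='sale' → inner[ELSE] → B
call_id=207: disposition='callback' → inner[line < 6] → P
call_id=208: disposition='no_answer' → outer ELSE → other
call_id=209: disposition='sale' → inner[duration_s >= 2920] → S
call_id=210: disposition='refused' → outer ELSE → other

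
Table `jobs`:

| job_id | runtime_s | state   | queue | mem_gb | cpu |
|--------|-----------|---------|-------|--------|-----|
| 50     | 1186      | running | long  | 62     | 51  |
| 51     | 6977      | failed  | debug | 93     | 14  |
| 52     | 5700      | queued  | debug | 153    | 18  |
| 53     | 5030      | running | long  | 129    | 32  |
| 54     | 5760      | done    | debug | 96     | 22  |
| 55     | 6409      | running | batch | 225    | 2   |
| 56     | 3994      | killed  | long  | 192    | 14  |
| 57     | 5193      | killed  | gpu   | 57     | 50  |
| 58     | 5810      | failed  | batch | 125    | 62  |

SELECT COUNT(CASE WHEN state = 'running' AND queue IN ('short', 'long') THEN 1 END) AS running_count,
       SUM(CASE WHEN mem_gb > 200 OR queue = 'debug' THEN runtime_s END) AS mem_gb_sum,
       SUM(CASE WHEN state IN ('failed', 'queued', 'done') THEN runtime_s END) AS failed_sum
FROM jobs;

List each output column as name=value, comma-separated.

[running_count: state = 'running' AND queue IN ('short', 'long')]
job_id=50: ✓ → 1
job_id=51: ✗
job_id=52: ✗
job_id=53: ✓ → 1
job_id=54: ✗
job_id=55: ✗
job_id=56: ✗
job_id=57: ✗
job_id=58: ✗
running_count = COUNT(1, 1) = 2
—
[mem_gb_sum: mem_gb > 200 OR queue = 'debug']
job_id=50: ✗
job_id=51: ✓ → 6977
job_id=52: ✓ → 5700
job_id=53: ✗
job_id=54: ✓ → 5760
job_id=55: ✓ → 6409
job_id=56: ✗
job_id=57: ✗
job_id=58: ✗
mem_gb_sum = 6977 + 5700 + 5760 + 6409 = 24846
—
[failed_sum: state IN ('failed', 'queued', 'done')]
job_id=50: ✗
job_id=51: ✓ → 6977
job_id=52: ✓ → 5700
job_id=53: ✗
job_id=54: ✓ → 5760
job_id=55: ✗
job_id=56: ✗
job_id=57: ✗
job_id=58: ✓ → 5810
failed_sum = 6977 + 5700 + 5760 + 5810 = 24247

running_count=2, mem_gb_sum=24846, failed_sum=24247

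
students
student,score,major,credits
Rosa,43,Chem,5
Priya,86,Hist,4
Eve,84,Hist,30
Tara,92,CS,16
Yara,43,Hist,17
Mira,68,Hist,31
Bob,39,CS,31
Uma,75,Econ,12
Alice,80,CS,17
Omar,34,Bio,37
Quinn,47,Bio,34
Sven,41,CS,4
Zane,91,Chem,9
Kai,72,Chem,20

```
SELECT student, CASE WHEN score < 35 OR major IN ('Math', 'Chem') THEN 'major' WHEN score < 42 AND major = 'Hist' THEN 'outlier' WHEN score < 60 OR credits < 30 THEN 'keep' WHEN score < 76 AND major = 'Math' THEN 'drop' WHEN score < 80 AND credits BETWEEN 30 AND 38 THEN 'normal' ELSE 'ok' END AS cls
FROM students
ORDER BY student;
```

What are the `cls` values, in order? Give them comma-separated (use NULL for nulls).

keep, keep, ok, major, normal, major, keep, keep, major, keep, keep, keep, keep, major

student=Alice: score < 60 OR credits < 30 → keep
student=Bob: score < 60 OR credits < 30 → keep
student=Eve: ELSE → ok
student=Kai: score < 35 OR major IN ('Math', 'Chem') → major
student=Mira: score < 80 AND credits BETWEEN 30 AND 38 → normal
student=Omar: score < 35 OR major IN ('Math', 'Chem') → major
student=Priya: score < 60 OR credits < 30 → keep
student=Quinn: score < 60 OR credits < 30 → keep
student=Rosa: score < 35 OR major IN ('Math', 'Chem') → major
student=Sven: score < 60 OR credits < 30 → keep
student=Tara: score < 60 OR credits < 30 → keep
student=Uma: score < 60 OR credits < 30 → keep
student=Yara: score < 60 OR credits < 30 → keep
student=Zane: score < 35 OR major IN ('Math', 'Chem') → major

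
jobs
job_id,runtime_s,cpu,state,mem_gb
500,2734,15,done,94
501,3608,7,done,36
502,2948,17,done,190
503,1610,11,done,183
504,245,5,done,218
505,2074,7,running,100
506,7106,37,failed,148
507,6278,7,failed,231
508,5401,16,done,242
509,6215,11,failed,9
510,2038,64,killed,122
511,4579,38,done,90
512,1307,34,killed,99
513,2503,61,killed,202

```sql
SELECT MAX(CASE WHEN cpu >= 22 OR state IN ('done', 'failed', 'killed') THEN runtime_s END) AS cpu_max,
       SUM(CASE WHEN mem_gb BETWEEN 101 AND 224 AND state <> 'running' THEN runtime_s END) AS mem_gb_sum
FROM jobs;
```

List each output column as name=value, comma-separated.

[cpu_max: cpu >= 22 OR state IN ('done', 'failed', 'killed')]
job_id=500: ✓ → 2734
job_id=501: ✓ → 3608
job_id=502: ✓ → 2948
job_id=503: ✓ → 1610
job_id=504: ✓ → 245
job_id=505: ✗
job_id=506: ✓ → 7106
job_id=507: ✓ → 6278
job_id=508: ✓ → 5401
job_id=509: ✓ → 6215
job_id=510: ✓ → 2038
job_id=511: ✓ → 4579
job_id=512: ✓ → 1307
job_id=513: ✓ → 2503
cpu_max = MAX(2734, 3608, 2948, 1610, 245, 7106, 6278, 5401, 6215, 2038, 4579, 1307, 2503) = 7106
—
[mem_gb_sum: mem_gb BETWEEN 101 AND 224 AND state <> 'running']
job_id=500: ✗
job_id=501: ✗
job_id=502: ✓ → 2948
job_id=503: ✓ → 1610
job_id=504: ✓ → 245
job_id=505: ✗
job_id=506: ✓ → 7106
job_id=507: ✗
job_id=508: ✗
job_id=509: ✗
job_id=510: ✓ → 2038
job_id=511: ✗
job_id=512: ✗
job_id=513: ✓ → 2503
mem_gb_sum = 2948 + 1610 + 245 + 7106 + 2038 + 2503 = 16450

cpu_max=7106, mem_gb_sum=16450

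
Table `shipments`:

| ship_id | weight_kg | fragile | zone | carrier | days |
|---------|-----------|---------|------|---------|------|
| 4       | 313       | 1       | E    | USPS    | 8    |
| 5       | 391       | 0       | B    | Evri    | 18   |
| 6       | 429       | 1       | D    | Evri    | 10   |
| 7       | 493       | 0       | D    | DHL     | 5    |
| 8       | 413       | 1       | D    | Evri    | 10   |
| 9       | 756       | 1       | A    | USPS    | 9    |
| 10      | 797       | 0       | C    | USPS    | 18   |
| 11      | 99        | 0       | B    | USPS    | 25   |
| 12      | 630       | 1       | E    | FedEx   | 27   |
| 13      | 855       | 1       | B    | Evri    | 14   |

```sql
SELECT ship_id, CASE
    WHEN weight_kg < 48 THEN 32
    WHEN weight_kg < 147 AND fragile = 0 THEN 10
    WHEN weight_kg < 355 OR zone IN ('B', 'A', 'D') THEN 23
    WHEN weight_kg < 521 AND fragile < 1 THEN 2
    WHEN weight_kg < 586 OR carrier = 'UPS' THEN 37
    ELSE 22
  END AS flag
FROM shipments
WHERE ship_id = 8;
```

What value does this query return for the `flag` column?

23

ship_id = 8: weight_kg=413, fragile=1, zone=D, carrier=Evri, days=10.
weight_kg < 48 → false
weight_kg < 147 AND fragile = 0 → false
weight_kg < 355 OR zone IN ('B', 'A', 'D') → true → 23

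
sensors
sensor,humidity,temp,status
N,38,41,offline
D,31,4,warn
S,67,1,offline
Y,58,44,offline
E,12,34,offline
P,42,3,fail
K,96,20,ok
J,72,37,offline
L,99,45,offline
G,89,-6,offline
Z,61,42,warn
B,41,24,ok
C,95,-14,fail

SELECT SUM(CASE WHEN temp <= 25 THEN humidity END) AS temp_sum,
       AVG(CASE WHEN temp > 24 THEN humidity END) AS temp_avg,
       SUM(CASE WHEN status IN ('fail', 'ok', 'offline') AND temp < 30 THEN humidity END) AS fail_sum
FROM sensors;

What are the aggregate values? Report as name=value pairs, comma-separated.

temp_sum=461, temp_avg=56.6666666667, fail_sum=430

[temp_sum: temp <= 25]
sensor=N: ✗
sensor=D: ✓ → 31
sensor=S: ✓ → 67
sensor=Y: ✗
sensor=E: ✗
sensor=P: ✓ → 42
sensor=K: ✓ → 96
sensor=J: ✗
sensor=L: ✗
sensor=G: ✓ → 89
sensor=Z: ✗
sensor=B: ✓ → 41
sensor=C: ✓ → 95
temp_sum = 31 + 67 + 42 + 96 + 89 + 41 + 95 = 461
—
[temp_avg: temp > 24]
sensor=N: ✓ → 38
sensor=D: ✗
sensor=S: ✗
sensor=Y: ✓ → 58
sensor=E: ✓ → 12
sensor=P: ✗
sensor=K: ✗
sensor=J: ✓ → 72
sensor=L: ✓ → 99
sensor=G: ✗
sensor=Z: ✓ → 61
sensor=B: ✗
sensor=C: ✗
temp_avg = (38 + 58 + 12 + 72 + 99 + 61) / 6 = 56.6666666667
—
[fail_sum: status IN ('fail', 'ok', 'offline') AND temp < 30]
sensor=N: ✗
sensor=D: ✗
sensor=S: ✓ → 67
sensor=Y: ✗
sensor=E: ✗
sensor=P: ✓ → 42
sensor=K: ✓ → 96
sensor=J: ✗
sensor=L: ✗
sensor=G: ✓ → 89
sensor=Z: ✗
sensor=B: ✓ → 41
sensor=C: ✓ → 95
fail_sum = 67 + 42 + 96 + 89 + 41 + 95 = 430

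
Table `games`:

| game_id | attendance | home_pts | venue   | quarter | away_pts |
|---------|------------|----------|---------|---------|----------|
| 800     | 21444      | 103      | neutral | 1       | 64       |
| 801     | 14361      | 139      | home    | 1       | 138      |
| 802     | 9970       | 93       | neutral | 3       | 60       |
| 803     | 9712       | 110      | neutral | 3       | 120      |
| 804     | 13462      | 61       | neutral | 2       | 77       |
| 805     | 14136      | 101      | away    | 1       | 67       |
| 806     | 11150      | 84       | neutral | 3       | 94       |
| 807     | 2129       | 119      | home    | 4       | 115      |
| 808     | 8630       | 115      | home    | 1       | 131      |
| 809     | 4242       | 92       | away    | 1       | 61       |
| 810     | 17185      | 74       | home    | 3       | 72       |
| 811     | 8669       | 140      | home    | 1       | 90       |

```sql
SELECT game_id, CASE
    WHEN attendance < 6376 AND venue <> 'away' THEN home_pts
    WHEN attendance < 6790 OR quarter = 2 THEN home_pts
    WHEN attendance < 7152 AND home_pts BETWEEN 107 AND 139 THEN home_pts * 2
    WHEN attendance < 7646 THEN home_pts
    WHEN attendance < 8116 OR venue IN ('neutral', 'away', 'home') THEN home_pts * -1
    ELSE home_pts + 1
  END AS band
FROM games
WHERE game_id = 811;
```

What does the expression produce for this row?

game_id = 811: attendance=8669, home_pts=140, venue=home, quarter=1, away_pts=90.
attendance < 6376 AND venue <> 'away' → false
attendance < 6790 OR quarter = 2 → false
attendance < 7152 AND home_pts BETWEEN 107 AND 139 → false
attendance < 7646 → false
attendance < 8116 OR venue IN ('neutral', 'away', 'home') → true → -140

-140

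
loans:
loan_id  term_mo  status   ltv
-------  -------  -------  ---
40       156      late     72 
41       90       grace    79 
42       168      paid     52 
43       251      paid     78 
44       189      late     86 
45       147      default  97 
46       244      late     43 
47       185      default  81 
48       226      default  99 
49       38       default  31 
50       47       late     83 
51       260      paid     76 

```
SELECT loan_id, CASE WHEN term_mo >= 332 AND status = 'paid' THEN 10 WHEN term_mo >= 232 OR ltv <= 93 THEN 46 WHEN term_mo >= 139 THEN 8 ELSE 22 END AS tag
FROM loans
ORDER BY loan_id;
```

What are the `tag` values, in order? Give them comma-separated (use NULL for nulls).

46, 46, 46, 46, 46, 8, 46, 46, 8, 46, 46, 46

loan_id=40: term_mo >= 232 OR ltv <= 93 → 46
loan_id=41: term_mo >= 232 OR ltv <= 93 → 46
loan_id=42: term_mo >= 232 OR ltv <= 93 → 46
loan_id=43: term_mo >= 232 OR ltv <= 93 → 46
loan_id=44: term_mo >= 232 OR ltv <= 93 → 46
loan_id=45: term_mo >= 139 → 8
loan_id=46: term_mo >= 232 OR ltv <= 93 → 46
loan_id=47: term_mo >= 232 OR ltv <= 93 → 46
loan_id=48: term_mo >= 139 → 8
loan_id=49: term_mo >= 232 OR ltv <= 93 → 46
loan_id=50: term_mo >= 232 OR ltv <= 93 → 46
loan_id=51: term_mo >= 232 OR ltv <= 93 → 46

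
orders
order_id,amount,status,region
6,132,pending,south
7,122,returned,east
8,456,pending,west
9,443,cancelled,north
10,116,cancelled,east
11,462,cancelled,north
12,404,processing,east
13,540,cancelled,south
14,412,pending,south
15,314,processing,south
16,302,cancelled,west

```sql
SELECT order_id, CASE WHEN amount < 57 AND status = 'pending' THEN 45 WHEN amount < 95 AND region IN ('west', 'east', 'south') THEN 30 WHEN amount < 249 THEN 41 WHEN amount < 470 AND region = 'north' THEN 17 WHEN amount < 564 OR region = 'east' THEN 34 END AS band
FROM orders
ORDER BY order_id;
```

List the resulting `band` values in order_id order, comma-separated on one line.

order_id=6: amount < 249 → 41
order_id=7: amount < 249 → 41
order_id=8: amount < 564 OR region = 'east' → 34
order_id=9: amount < 470 AND region = 'north' → 17
order_id=10: amount < 249 → 41
order_id=11: amount < 470 AND region = 'north' → 17
order_id=12: amount < 564 OR region = 'east' → 34
order_id=13: amount < 564 OR region = 'east' → 34
order_id=14: amount < 564 OR region = 'east' → 34
order_id=15: amount < 564 OR region = 'east' → 34
order_id=16: amount < 564 OR region = 'east' → 34

41, 41, 34, 17, 41, 17, 34, 34, 34, 34, 34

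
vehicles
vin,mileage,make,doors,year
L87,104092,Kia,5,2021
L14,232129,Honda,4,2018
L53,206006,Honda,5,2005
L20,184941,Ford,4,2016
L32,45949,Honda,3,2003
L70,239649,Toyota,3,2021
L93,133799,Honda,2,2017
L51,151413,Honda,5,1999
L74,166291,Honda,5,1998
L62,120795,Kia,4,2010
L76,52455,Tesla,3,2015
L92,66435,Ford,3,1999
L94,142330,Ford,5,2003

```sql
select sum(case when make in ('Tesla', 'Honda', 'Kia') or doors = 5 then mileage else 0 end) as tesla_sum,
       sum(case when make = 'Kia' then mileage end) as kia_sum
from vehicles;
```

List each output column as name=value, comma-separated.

tesla_sum=1355259, kia_sum=224887

[tesla_sum: make in ('Tesla', 'Honda', 'Kia') or doors = 5]
vin=L87: ✓ → 104092
vin=L14: ✓ → 232129
vin=L53: ✓ → 206006
vin=L20: ✗
vin=L32: ✓ → 45949
vin=L70: ✗
vin=L93: ✓ → 133799
vin=L51: ✓ → 151413
vin=L74: ✓ → 166291
vin=L62: ✓ → 120795
vin=L76: ✓ → 52455
vin=L92: ✗
vin=L94: ✓ → 142330
tesla_sum = 104092 + 232129 + 206006 + 45949 + 133799 + 151413 + 166291 + 120795 + 52455 + 142330 = 1355259
—
[kia_sum: make = 'Kia']
vin=L87: ✓ → 104092
vin=L14: ✗
vin=L53: ✗
vin=L20: ✗
vin=L32: ✗
vin=L70: ✗
vin=L93: ✗
vin=L51: ✗
vin=L74: ✗
vin=L62: ✓ → 120795
vin=L76: ✗
vin=L92: ✗
vin=L94: ✗
kia_sum = 104092 + 120795 = 224887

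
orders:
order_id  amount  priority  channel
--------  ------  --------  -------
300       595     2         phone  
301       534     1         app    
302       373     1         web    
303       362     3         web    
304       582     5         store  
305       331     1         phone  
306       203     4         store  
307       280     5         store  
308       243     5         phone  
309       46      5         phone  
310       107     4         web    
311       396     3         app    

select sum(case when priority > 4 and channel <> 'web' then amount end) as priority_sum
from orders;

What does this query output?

1151

order_id=300: ✗
order_id=301: ✗
order_id=302: ✗
order_id=303: ✗
order_id=304: ✓ → 582
order_id=305: ✗
order_id=306: ✗
order_id=307: ✓ → 280
order_id=308: ✓ → 243
order_id=309: ✓ → 46
order_id=310: ✗
order_id=311: ✗
priority_sum = 582 + 280 + 243 + 46 = 1151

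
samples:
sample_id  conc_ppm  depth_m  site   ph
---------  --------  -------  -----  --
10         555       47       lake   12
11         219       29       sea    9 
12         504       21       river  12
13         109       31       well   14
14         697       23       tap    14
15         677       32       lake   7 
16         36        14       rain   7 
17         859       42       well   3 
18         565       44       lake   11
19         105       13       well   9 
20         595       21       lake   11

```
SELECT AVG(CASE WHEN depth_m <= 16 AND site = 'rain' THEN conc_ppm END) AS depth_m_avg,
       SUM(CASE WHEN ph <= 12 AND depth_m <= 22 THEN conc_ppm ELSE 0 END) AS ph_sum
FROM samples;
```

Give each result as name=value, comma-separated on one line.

depth_m_avg=36, ph_sum=1240

[depth_m_avg: depth_m <= 16 AND site = 'rain']
sample_id=10: ✗
sample_id=11: ✗
sample_id=12: ✗
sample_id=13: ✗
sample_id=14: ✗
sample_id=15: ✗
sample_id=16: ✓ → 36
sample_id=17: ✗
sample_id=18: ✗
sample_id=19: ✗
sample_id=20: ✗
depth_m_avg = 36
—
[ph_sum: ph <= 12 AND depth_m <= 22]
sample_id=10: ✗
sample_id=11: ✗
sample_id=12: ✓ → 504
sample_id=13: ✗
sample_id=14: ✗
sample_id=15: ✗
sample_id=16: ✓ → 36
sample_id=17: ✗
sample_id=18: ✗
sample_id=19: ✓ → 105
sample_id=20: ✓ → 595
ph_sum = 504 + 36 + 105 + 595 = 1240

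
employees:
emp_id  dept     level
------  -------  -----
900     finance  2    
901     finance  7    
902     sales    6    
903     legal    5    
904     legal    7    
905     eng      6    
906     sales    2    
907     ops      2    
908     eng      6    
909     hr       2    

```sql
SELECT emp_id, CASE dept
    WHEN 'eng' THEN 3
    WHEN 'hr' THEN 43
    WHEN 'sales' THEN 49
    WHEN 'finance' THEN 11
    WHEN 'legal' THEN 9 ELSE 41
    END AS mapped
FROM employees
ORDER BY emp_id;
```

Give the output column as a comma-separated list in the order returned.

11, 11, 49, 9, 9, 3, 49, 41, 3, 43

emp_id=900: dept='finance' → 11
emp_id=901: dept='finance' → 11
emp_id=902: dept='sales' → 49
emp_id=903: dept='legal' → 9
emp_id=904: dept='legal' → 9
emp_id=905: dept='eng' → 3
emp_id=906: dept='sales' → 49
emp_id=907: ELSE → 41
emp_id=908: dept='eng' → 3
emp_id=909: dept='hr' → 43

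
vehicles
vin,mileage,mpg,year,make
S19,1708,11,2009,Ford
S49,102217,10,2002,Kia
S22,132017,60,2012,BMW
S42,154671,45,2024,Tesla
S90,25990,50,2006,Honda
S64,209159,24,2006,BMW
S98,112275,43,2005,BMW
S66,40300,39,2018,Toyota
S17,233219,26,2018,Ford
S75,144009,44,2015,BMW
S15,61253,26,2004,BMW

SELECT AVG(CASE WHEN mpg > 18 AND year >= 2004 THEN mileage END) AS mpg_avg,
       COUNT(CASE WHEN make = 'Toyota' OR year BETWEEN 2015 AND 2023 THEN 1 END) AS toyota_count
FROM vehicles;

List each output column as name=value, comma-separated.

[mpg_avg: mpg > 18 AND year >= 2004]
vin=S19: ✗
vin=S49: ✗
vin=S22: ✓ → 132017
vin=S42: ✓ → 154671
vin=S90: ✓ → 25990
vin=S64: ✓ → 209159
vin=S98: ✓ → 112275
vin=S66: ✓ → 40300
vin=S17: ✓ → 233219
vin=S75: ✓ → 144009
vin=S15: ✓ → 61253
mpg_avg = (132017 + 154671 + 25990 + 209159 + 112275 + 40300 + 233219 + 144009 + 61253) / 9 = 123654.7777777778
—
[toyota_count: make = 'Toyota' OR year BETWEEN 2015 AND 2023]
vin=S19: ✗
vin=S49: ✗
vin=S22: ✗
vin=S42: ✗
vin=S90: ✗
vin=S64: ✗
vin=S98: ✗
vin=S66: ✓ → 1
vin=S17: ✓ → 1
vin=S75: ✓ → 1
vin=S15: ✗
toyota_count = COUNT(1, 1, 1) = 3

mpg_avg=123654.7777777778, toyota_count=3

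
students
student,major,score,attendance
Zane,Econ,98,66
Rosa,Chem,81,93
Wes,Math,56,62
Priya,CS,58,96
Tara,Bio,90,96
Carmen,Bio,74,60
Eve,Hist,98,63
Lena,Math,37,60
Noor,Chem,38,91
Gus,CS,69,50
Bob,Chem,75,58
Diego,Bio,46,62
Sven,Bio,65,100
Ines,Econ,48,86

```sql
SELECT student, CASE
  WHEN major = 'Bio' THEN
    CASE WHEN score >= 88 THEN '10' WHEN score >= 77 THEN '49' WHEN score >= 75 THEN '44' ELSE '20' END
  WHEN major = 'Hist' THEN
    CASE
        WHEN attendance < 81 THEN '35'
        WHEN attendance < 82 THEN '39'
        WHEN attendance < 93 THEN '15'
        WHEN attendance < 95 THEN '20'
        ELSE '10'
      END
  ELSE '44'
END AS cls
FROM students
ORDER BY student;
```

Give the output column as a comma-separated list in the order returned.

44, 20, 20, 35, 44, 44, 44, 44, 44, 44, 20, 10, 44, 44

student=Bob: major='Chem' → outer ELSE → 44
student=Carmen: major='Bio' → inner[ELSE] → 20
student=Diego: major='Bio' → inner[ELSE] → 20
student=Eve: major='Hist' → inner[attendance < 81] → 35
student=Gus: major='CS' → outer ELSE → 44
student=Ines: major='Econ' → outer ELSE → 44
student=Lena: major='Math' → outer ELSE → 44
student=Noor: major='Chem' → outer ELSE → 44
student=Priya: major='CS' → outer ELSE → 44
student=Rosa: major='Chem' → outer ELSE → 44
student=Sven: major='Bio' → inner[ELSE] → 20
student=Tara: major='Bio' → inner[score >= 88] → 10
student=Wes: major='Math' → outer ELSE → 44
student=Zane: major='Econ' → outer ELSE → 44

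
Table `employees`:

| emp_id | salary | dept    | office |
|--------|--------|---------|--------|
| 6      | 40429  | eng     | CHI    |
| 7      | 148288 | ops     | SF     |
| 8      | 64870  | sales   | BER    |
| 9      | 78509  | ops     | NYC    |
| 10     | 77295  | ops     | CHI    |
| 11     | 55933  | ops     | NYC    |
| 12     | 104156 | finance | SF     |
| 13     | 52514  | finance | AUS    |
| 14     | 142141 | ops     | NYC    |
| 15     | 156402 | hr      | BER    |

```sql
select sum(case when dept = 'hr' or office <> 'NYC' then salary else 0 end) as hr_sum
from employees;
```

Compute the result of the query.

emp_id=6: ✓ → 40429
emp_id=7: ✓ → 148288
emp_id=8: ✓ → 64870
emp_id=9: ✗
emp_id=10: ✓ → 77295
emp_id=11: ✗
emp_id=12: ✓ → 104156
emp_id=13: ✓ → 52514
emp_id=14: ✗
emp_id=15: ✓ → 156402
hr_sum = 40429 + 148288 + 64870 + 77295 + 104156 + 52514 + 156402 = 643954

643954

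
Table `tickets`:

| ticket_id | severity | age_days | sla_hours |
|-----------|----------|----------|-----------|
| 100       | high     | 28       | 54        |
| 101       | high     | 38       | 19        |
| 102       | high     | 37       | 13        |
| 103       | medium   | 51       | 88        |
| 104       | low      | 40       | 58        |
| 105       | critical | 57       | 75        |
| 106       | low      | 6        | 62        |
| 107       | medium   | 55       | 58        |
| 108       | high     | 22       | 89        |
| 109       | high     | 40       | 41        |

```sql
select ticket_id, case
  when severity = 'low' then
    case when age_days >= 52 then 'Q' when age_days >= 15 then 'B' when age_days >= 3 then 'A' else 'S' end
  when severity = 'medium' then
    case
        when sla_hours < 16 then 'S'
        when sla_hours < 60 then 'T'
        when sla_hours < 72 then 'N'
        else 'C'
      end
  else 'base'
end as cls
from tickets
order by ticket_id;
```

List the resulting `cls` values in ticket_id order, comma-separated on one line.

base, base, base, C, B, base, A, T, base, base

ticket_id=100: severity='high' → outer ELSE → base
ticket_id=101: severity='high' → outer ELSE → base
ticket_id=102: severity='high' → outer ELSE → base
ticket_id=103: severity='medium' → inner[ELSE] → C
ticket_id=104: severity='low' → inner[age_days >= 15] → B
ticket_id=105: severity='critical' → outer ELSE → base
ticket_id=106: severity='low' → inner[age_days >= 3] → A
ticket_id=107: severity='medium' → inner[sla_hours < 60] → T
ticket_id=108: severity='high' → outer ELSE → base
ticket_id=109: severity='high' → outer ELSE → base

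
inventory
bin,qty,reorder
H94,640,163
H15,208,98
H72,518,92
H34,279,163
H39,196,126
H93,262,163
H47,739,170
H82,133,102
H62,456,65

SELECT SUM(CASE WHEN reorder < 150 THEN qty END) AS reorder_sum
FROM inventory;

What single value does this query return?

bin=H94: ✗
bin=H15: ✓ → 208
bin=H72: ✓ → 518
bin=H34: ✗
bin=H39: ✓ → 196
bin=H93: ✗
bin=H47: ✗
bin=H82: ✓ → 133
bin=H62: ✓ → 456
reorder_sum = 208 + 518 + 196 + 133 + 456 = 1511

1511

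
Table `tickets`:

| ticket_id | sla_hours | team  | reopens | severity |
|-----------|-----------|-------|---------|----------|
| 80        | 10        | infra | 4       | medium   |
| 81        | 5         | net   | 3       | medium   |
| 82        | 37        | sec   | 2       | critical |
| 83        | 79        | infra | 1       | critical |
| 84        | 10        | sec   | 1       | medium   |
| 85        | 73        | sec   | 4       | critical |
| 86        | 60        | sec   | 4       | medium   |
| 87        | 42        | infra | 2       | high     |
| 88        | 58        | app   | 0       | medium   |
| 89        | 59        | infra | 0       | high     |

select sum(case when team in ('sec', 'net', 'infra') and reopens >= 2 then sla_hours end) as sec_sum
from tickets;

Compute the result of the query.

ticket_id=80: ✓ → 10
ticket_id=81: ✓ → 5
ticket_id=82: ✓ → 37
ticket_id=83: ✗
ticket_id=84: ✗
ticket_id=85: ✓ → 73
ticket_id=86: ✓ → 60
ticket_id=87: ✓ → 42
ticket_id=88: ✗
ticket_id=89: ✗
sec_sum = 10 + 5 + 37 + 73 + 60 + 42 = 227

227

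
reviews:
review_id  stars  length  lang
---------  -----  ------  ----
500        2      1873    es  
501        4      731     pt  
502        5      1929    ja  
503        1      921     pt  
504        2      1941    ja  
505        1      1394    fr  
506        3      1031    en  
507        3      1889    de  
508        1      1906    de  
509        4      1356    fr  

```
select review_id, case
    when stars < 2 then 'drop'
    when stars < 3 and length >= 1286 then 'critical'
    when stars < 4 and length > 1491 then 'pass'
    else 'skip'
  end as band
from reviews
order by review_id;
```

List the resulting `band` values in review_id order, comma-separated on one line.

critical, skip, skip, drop, critical, drop, skip, pass, drop, skip

review_id=500: stars < 3 and length >= 1286 → critical
review_id=501: ELSE → skip
review_id=502: ELSE → skip
review_id=503: stars < 2 → drop
review_id=504: stars < 3 and length >= 1286 → critical
review_id=505: stars < 2 → drop
review_id=506: ELSE → skip
review_id=507: stars < 4 and length > 1491 → pass
review_id=508: stars < 2 → drop
review_id=509: ELSE → skip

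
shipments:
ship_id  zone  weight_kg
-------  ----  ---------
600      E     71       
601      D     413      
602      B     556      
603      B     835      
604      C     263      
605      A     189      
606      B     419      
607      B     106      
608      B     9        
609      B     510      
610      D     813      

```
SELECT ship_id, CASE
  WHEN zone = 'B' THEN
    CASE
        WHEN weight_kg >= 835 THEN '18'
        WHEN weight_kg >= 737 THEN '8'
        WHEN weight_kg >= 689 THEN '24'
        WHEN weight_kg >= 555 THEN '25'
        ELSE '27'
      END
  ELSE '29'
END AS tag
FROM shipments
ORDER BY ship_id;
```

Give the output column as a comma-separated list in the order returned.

ship_id=600: zone='E' → outer ELSE → 29
ship_id=601: zone='D' → outer ELSE → 29
ship_id=602: zone='B' → inner[weight_kg >= 555] → 25
ship_id=603: zone='B' → inner[weight_kg >= 835] → 18
ship_id=604: zone='C' → outer ELSE → 29
ship_id=605: zone='A' → outer ELSE → 29
ship_id=606: zone='B' → inner[ELSE] → 27
ship_id=607: zone='B' → inner[ELSE] → 27
ship_id=608: zone='B' → inner[ELSE] → 27
ship_id=609: zone='B' → inner[ELSE] → 27
ship_id=610: zone='D' → outer ELSE → 29

29, 29, 25, 18, 29, 29, 27, 27, 27, 27, 29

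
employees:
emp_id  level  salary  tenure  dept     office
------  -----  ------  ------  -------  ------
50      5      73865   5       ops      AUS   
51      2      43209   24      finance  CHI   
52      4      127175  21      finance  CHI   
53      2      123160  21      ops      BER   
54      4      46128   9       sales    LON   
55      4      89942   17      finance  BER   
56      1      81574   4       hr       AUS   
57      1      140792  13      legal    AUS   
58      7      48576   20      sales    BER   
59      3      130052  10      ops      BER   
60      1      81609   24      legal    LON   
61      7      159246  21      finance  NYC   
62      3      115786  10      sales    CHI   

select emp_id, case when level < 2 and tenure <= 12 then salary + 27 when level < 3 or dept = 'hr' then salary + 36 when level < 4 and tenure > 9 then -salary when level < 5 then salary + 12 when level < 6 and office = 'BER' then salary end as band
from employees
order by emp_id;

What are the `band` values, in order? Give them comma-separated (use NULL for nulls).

NULL, 43245, 127187, 123196, 46140, 89954, 81601, 140828, NULL, -130052, 81645, NULL, -115786

emp_id=50: (no match → NULL) → NULL
emp_id=51: level < 3 or dept = 'hr' → 43245
emp_id=52: level < 5 → 127187
emp_id=53: level < 3 or dept = 'hr' → 123196
emp_id=54: level < 5 → 46140
emp_id=55: level < 5 → 89954
emp_id=56: level < 2 and tenure <= 12 → 81601
emp_id=57: level < 3 or dept = 'hr' → 140828
emp_id=58: (no match → NULL) → NULL
emp_id=59: level < 4 and tenure > 9 → -130052
emp_id=60: level < 3 or dept = 'hr' → 81645
emp_id=61: (no match → NULL) → NULL
emp_id=62: level < 4 and tenure > 9 → -115786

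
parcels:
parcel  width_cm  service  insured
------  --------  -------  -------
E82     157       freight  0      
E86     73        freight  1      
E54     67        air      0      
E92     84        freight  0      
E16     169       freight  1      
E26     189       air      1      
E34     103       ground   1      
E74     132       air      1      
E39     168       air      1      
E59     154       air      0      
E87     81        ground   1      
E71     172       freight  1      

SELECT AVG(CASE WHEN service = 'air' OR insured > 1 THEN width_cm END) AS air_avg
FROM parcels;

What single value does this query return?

142

parcel=E82: ✗
parcel=E86: ✗
parcel=E54: ✓ → 67
parcel=E92: ✗
parcel=E16: ✗
parcel=E26: ✓ → 189
parcel=E34: ✗
parcel=E74: ✓ → 132
parcel=E39: ✓ → 168
parcel=E59: ✓ → 154
parcel=E87: ✗
parcel=E71: ✗
air_avg = (67 + 189 + 132 + 168 + 154) / 5 = 142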